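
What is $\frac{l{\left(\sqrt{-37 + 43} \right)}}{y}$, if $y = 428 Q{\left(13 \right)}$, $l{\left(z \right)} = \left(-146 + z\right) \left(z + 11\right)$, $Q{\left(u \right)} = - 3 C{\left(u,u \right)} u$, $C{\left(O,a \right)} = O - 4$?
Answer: $\frac{400}{37557} + \frac{5 \sqrt{6}}{5564} \approx 0.012852$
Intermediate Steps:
$C{\left(O,a \right)} = -4 + O$ ($C{\left(O,a \right)} = O - 4 = -4 + O$)
$Q{\left(u \right)} = u \left(12 - 3 u\right)$ ($Q{\left(u \right)} = - 3 \left(-4 + u\right) u = \left(12 - 3 u\right) u = u \left(12 - 3 u\right)$)
$l{\left(z \right)} = \left(-146 + z\right) \left(11 + z\right)$
$y = -150228$ ($y = 428 \cdot 3 \cdot 13 \left(4 - 13\right) = 428 \cdot 3 \cdot 13 \left(-9\right) = 428 \left(-351\right) = -150228$)
$\frac{l{\left(\sqrt{-37 + 43} \right)}}{y} = \frac{-1606 + \left(\sqrt{-37 + 43}\right)^{2} - 135 \sqrt{-37 + 43}}{-150228} = \left(-1606 + \left(\sqrt{6}\right)^{2} - 135 \sqrt{6}\right) \left(- \frac{1}{150228}\right) = \left(-1606 + 6 - 135 \sqrt{6}\right) \left(- \frac{1}{150228}\right) = \left(-1600 - 135 \sqrt{6}\right) \left(- \frac{1}{150228}\right) = \frac{400}{37557} + \frac{5 \sqrt{6}}{5564}$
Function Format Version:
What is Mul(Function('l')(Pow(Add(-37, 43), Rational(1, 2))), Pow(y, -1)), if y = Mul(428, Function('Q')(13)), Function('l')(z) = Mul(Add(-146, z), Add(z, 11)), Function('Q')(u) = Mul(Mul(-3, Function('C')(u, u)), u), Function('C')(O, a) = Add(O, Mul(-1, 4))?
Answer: Add(Rational(400, 37557), Mul(Rational(5, 5564), Pow(6, Rational(1, 2)))) ≈ 0.012852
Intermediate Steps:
Function('C')(O, a) = Add(-4, O) (Function('C')(O, a) = Add(O, -4) = Add(-4, O))
Function('Q')(u) = Mul(u, Add(12, Mul(-3, u))) (Function('Q')(u) = Mul(Mul(-3, Add(-4, u)), u) = Mul(Add(12, Mul(-3, u)), u) = Mul(u, Add(12, Mul(-3, u))))
Function('l')(z) = Mul(Add(-146, z), Add(11, z))
y = -150228 (y = Mul(428, Mul(3, 13, Add(4, Mul(-1, 13)))) = Mul(428, Mul(3, 13, Add(4, -13))) = Mul(428, Mul(3, 13, -9)) = Mul(428, -351) = -150228)
Mul(Function('l')(Pow(Add(-37, 43), Rational(1, 2))), Pow(y, -1)) = Mul(Add(-1606, Pow(Pow(Add(-37, 43), Rational(1, 2)), 2), Mul(-135, Pow(Add(-37, 43), Rational(1, 2)))), Pow(-150228, -1)) = Mul(Add(-1606, Pow(Pow(6, Rational(1, 2)), 2), Mul(-135, Pow(6, Rational(1, 2)))), Rational(-1, 150228)) = Mul(Add(-1606, 6, Mul(-135, Pow(6, Rational(1, 2)))), Rational(-1, 150228)) = Mul(Add(-1600, Mul(-135, Pow(6, Rational(1, 2)))), Rational(-1, 150228)) = Add(Rational(400, 37557), Mul(Rational(5, 5564), Pow(6, Rational(1, 2))))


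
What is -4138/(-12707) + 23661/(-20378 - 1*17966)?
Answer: -141992855/487237208 ≈ -0.29142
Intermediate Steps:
-4138/(-12707) + 23661/(-20378 - 1*17966) = -4138*(-1/12707) + 23661/(-20378 - 17966) = 4138/12707 + 23661/(-38344) = 4138/12707 + 23661*(-1/38344) = 4138/12707 - 23661/38344 = -141992855/487237208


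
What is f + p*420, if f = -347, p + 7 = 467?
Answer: 192853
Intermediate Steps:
p = 460 (p = -7 + 467 = 460)
f + p*420 = -347 + 460*420 = -347 + 193200 = 192853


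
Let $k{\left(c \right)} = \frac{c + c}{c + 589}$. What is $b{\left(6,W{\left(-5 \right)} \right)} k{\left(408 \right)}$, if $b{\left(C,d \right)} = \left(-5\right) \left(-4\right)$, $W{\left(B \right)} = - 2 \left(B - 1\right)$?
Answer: $\frac{16320}{997} \approx 16.369$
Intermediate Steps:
$W{\left(B \right)} = 2 - 2 B$ ($W{\left(B \right)} = - 2 \left(-1 + B\right) = 2 - 2 B$)
$b{\left(C,d \right)} = 20$
$k{\left(c \right)} = \frac{2 c}{589 + c}$
$b{\left(6,W{\left(-5 \right)} \right)} k{\left(408 \right)} = 20 \cdot 2 \cdot 408 \frac{1}{589 + 408} = 20 \cdot 2 \cdot 408 \cdot \frac{1}{997} = 20 \cdot \frac{816}{997} = \frac{16320}{997}$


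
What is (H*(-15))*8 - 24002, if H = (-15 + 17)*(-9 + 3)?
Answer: -22562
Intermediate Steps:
H = -12 (H = 2*(-6) = -12)
(H*(-15))*8 - 24002 = -12*(-15)*8 - 24002 = 180*8 - 24002 = 1440 - 24002 = -22562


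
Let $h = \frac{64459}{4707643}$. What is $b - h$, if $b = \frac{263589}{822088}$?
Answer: $\frac{1187891940335}{3870096818584} \approx 0.30694$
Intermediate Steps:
$h = \frac{64459}{4707643}$ ($h = 64459 \cdot \frac{1}{4707643} = \frac{64459}{4707643} \approx 0.013692$)
$b = \frac{263589}{822088}$ ($b = 263589 \cdot \frac{1}{822088} = \frac{263589}{822088} \approx 0.32063$)
$b - h = \frac{263589}{822088} - \frac{64459}{4707643} = \frac{1187891940335}{3870096818584}$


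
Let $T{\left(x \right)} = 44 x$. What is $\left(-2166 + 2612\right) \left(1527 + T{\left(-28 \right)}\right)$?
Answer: $131570$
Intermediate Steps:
$\left(-2166 + 2612\right) \left(1527 + T{\left(-28 \right)}\right) = \left(-2166 + 2612\right) \left(1527 + 44 \left(-28\right)\right) = 446 \left(1527 - 1232\right) = 446 \cdot 295 = 131570$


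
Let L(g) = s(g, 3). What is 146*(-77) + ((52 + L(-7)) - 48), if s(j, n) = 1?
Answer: -11237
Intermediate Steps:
L(g) = 1
146*(-77) + ((52 + L(-7)) - 48) = 146*(-77) + ((52 + 1) - 48) = -11242 + (53 - 48) = -11242 + 5 = -11237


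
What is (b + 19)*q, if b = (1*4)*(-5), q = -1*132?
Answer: 132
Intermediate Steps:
q = -132
b = -20 (b = 4*(-5) = -20)
(b + 19)*q = (-20 + 19)*(-132) = -1*(-132) = 132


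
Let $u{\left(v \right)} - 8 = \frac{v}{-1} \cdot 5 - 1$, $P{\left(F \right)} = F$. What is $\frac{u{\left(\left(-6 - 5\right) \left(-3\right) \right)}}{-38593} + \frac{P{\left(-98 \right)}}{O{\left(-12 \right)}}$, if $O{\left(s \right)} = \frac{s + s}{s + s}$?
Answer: $- \frac{3781956}{38593} \approx -97.996$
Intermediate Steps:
$O{\left(s \right)} = 1$ ($O{\left(s \right)} = \frac{2 s}{2 s} = 2 s \frac{1}{2 s} = 1$)
$u{\left(v \right)} = 7 - 5 v$ ($u{\left(v \right)} = 8 + \left(\frac{v}{-1} \cdot 5 - 1\right) = 8 + \left(v \left(-1\right) 5 - 1\right) = 8 + \left(- v 5 - 1\right) = 8 - \left(1 + 5 v\right) = 7 - 5 v$)
$\frac{u{\left(\left(-6 - 5\right) \left(-3\right) \right)}}{-38593} + \frac{P{\left(-98 \right)}}{O{\left(-12 \right)}} = \frac{7 - 5 \left(-6 - 5\right) \left(-3\right)}{-38593} - \frac{98}{1} = \left(7 - 5 \left(\left(-11\right) \left(-3\right)\right)\right) \left(- \frac{1}{38593}\right) - 98 = \left(7 - 165\right) \left(- \frac{1}{38593}\right) - 98 = \left(-158\right) \left(- \frac{1}{38593}\right) - 98 = \frac{158}{38593} - 98 = - \frac{3781956}{38593}$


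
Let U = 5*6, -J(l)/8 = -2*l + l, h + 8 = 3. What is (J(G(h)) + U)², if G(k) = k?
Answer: 100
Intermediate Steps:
h = -5 (h = -8 + 3 = -5)
J(l) = 8*l (J(l) = -8*(-2*l + l) = -(-8)*l = 8*l)
U = 30
(J(G(h)) + U)² = (8*(-5) + 30)² = (-40 + 30)² = (-10)² = 100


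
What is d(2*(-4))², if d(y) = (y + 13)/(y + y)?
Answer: 25/256 ≈ 0.097656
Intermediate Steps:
d(y) = (13 + y)/(2*y) (d(y) = (13 + y)/((2*y)) = (13 + y)*(1/(2*y)) = (13 + y)/(2*y))
d(2*(-4))² = ((13 + 2*(-4))/(2*((2*(-4)))))² = ((½)*(13 - 8)/(-8))² = ((½)*(-⅛)*5)² = (-5/16)² = 25/256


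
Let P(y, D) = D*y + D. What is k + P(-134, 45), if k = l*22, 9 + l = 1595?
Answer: 28907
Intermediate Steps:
l = 1586 (l = -9 + 1595 = 1586)
P(y, D) = D + D*y
k = 34892 (k = 1586*22 = 34892)
k + P(-134, 45) = 34892 + 45*(1 - 134) = 34892 + 45*(-133) = 34892 - 5985 = 28907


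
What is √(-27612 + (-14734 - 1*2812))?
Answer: I*√45158 ≈ 212.5*I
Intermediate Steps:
√(-27612 + (-14734 - 1*2812)) = √(-27612 + (-14734 - 2812)) = √(-27612 - 17546) = √(-45158) = I*√45158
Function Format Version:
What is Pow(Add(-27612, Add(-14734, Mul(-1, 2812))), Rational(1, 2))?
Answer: Mul(I, Pow(45158, Rational(1, 2))) ≈ Mul(212.50, I)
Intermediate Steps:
Pow(Add(-27612, Add(-14734, Mul(-1, 2812))), Rational(1, 2)) = Pow(Add(-27612, Add(-14734, -2812)), Rational(1, 2)) = Pow(Add(-27612, -17546), Rational(1, 2)) = Pow(-45158, Rational(1, 2)) = Mul(I, Pow(45158, Rational(1, 2)))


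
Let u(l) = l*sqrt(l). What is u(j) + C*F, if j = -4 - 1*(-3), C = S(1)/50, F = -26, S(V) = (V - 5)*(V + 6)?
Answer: 364/25 - I ≈ 14.56 - 1.0*I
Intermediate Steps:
S(V) = (-5 + V)*(6 + V)
C = -14/25 (C = (-30 + 1 + 1**2)/50 = (-30 + 1 + 1)*(1/50) = -28*1/50 = -14/25 ≈ -0.56000)
j = -1 (j = -4 + 3 = -1)
u(l) = l**(3/2)
u(j) + C*F = (-1)**(3/2) - 14/25*(-26) = -I + 364/25 = 364/25 - I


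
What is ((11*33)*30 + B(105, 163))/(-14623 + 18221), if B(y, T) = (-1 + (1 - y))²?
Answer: 21915/3598 ≈ 6.0909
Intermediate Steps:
B(y, T) = y² (B(y, T) = (-y)² = y²)
((11*33)*30 + B(105, 163))/(-14623 + 18221) = ((11*33)*30 + 105²)/(-14623 + 18221) = (363*30 + 11025)/3598 = (10890 + 11025)*(1/3598) = 21915*(1/3598) = 21915/3598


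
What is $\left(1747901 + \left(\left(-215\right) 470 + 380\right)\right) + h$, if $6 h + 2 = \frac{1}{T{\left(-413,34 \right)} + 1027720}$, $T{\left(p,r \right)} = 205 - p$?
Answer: $\frac{10163459335793}{6170028} \approx 1.6472 \cdot 10^{6}$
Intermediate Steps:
$h = - \frac{2056675}{6170028}$ ($h = - \frac{1}{3} + \frac{1}{6 \left(\left(205 - -413\right) + 1027720\right)} = - \frac{1}{3} + \frac{1}{6 \left(\left(205 + 413\right) + 1027720\right)} = - \frac{1}{3} + \frac{1}{6 \left(618 + 1027720\right)} = - \frac{1}{3} + \frac{1}{6 \cdot 1028338} = - \frac{1}{3} + \frac{1}{6} \cdot \frac{1}{1028338} = - \frac{1}{3} + \frac{1}{6170028} = - \frac{2056675}{6170028} \approx -0.33333$)
$\left(1747901 + \left(\left(-215\right) 470 + 380\right)\right) + h = \left(1747901 + \left(\left(-215\right) 470 + 380\right)\right) - \frac{2056675}{6170028} = \left(1747901 + \left(-101050 + 380\right)\right) - \frac{2056675}{6170028} = \left(1747901 - 100670\right) - \frac{2056675}{6170028} = 1647231 - \frac{2056675}{6170028} = \frac{10163459335793}{6170028}$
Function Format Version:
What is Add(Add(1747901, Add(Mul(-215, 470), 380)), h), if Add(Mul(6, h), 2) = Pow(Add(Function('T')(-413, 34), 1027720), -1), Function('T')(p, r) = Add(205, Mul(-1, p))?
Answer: Rational(10163459335793, 6170028) ≈ 1.6472e+6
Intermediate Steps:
h = Rational(-2056675, 6170028) (h = Add(Rational(-1, 3), Mul(Rational(1, 6), Pow(Add(Add(205, Mul(-1, -413)), 1027720), -1))) = Add(Rational(-1, 3), Mul(Rational(1, 6), Pow(Add(Add(205, 413), 1027720), -1))) = Add(Rational(-1, 3), Mul(Rational(1, 6), Pow(Add(618, 1027720), -1))) = Add(Rational(-1, 3), Mul(Rational(1, 6), Pow(1028338, -1))) = Add(Rational(-1, 3), Mul(Rational(1, 6), Rational(1, 1028338))) = Add(Rational(-1, 3), Rational(1, 6170028)) = Rational(-2056675, 6170028) ≈ -0.33333)
Add(Add(1747901, Add(Mul(-215, 470), 380)), h) = Add(Add(1747901, Add(Mul(-215, 470), 380)), Rational(-2056675, 6170028)) = Add(Add(1747901, Add(-101050, 380)), Rational(-2056675, 6170028)) = Add(Add(1747901, -100670), Rational(-2056675, 6170028)) = Add(1647231, Rational(-2056675, 6170028)) = Rational(10163459335793, 6170028)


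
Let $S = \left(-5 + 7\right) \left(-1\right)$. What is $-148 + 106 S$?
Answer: $-360$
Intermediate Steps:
$S = -2$ ($S = 2 \left(-1\right) = -2$)
$-148 + 106 S = -148 + 106 \left(-2\right) = -148 - 212 = -360$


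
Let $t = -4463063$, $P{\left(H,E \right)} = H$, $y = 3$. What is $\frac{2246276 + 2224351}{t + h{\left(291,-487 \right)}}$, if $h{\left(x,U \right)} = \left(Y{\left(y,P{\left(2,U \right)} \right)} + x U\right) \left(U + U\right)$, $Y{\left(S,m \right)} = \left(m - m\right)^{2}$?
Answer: $\frac{4470627}{133569295} \approx 0.03347$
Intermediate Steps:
$Y{\left(S,m \right)} = 0$ ($Y{\left(S,m \right)} = 0^{2} = 0$)
$h{\left(x,U \right)} = 2 x U^{2}$ ($h{\left(x,U \right)} = \left(0 + x U\right) \left(U + U\right) = \left(0 + U x\right) 2 U = U x 2 U = 2 x U^{2}$)
$\frac{2246276 + 2224351}{t + h{\left(291,-487 \right)}} = \frac{2246276 + 2224351}{-4463063 + 2 \cdot 291 \left(-487\right)^{2}} = \frac{4470627}{-4463063 + 2 \cdot 291 \cdot 237169} = \frac{4470627}{-4463063 + 138032358} = \frac{4470627}{133569295}$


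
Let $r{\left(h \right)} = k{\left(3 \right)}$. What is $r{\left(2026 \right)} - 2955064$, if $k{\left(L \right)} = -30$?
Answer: $-2955094$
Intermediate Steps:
$r{\left(h \right)} = -30$
$r{\left(2026 \right)} - 2955064 = -30 - 2955064 = -2955094$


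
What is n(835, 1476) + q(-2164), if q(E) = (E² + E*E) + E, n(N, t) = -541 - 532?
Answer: 9362555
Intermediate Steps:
n(N, t) = -1073
q(E) = E + 2*E² (q(E) = (E² + E²) + E = 2*E² + E = E + 2*E²)
n(835, 1476) + q(-2164) = -1073 - 2164*(1 + 2*(-2164)) = -1073 - 2164*(1 - 4328) = -1073 - 2164*(-4327) = -1073 + 9363628 = 9362555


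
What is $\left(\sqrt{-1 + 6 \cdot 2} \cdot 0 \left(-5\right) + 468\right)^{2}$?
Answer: $219024$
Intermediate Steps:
$\left(\sqrt{-1 + 6 \cdot 2} \cdot 0 \left(-5\right) + 468\right)^{2} = \left(\sqrt{-1 + 12} \cdot 0 \left(-5\right) + 468\right)^{2} = \left(\sqrt{11} \cdot 0 \left(-5\right) + 468\right)^{2} = \left(0 \left(-5\right) + 468\right)^{2} = \left(0 + 468\right)^{2} = 468^{2} = 219024$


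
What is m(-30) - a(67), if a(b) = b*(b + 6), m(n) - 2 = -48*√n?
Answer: -4889 - 48*I*√30 ≈ -4889.0 - 262.91*I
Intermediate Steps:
m(n) = 2 - 48*√n
a(b) = b*(6 + b)
m(-30) - a(67) = (2 - 48*I*√30) - 67*(6 + 67) = (2 - 48*I*√30) - 67*73 = (2 - 48*I*√30) - 1*4891 = (2 - 48*I*√30) - 4891 = -4889 - 48*I*√30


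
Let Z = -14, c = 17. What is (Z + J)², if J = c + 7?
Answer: 100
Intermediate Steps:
J = 24 (J = 17 + 7 = 24)
(Z + J)² = (-14 + 24)² = 10² = 100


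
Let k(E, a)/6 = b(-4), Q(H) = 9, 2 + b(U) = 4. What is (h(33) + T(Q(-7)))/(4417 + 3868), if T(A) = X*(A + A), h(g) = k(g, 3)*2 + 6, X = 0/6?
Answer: 6/1657 ≈ 0.0036210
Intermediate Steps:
b(U) = 2 (b(U) = -2 + 4 = 2)
X = 0 (X = 0*(1/6) = 0)
k(E, a) = 12 (k(E, a) = 6*2 = 12)
h(g) = 30 (h(g) = 12*2 + 6 = 24 + 6 = 30)
T(A) = 0 (T(A) = 0*(A + A) = 0*(2*A) = 0)
(h(33) + T(Q(-7)))/(4417 + 3868) = (30 + 0)/(4417 + 3868) = 30/8285 = 30*(1/8285) = 6/1657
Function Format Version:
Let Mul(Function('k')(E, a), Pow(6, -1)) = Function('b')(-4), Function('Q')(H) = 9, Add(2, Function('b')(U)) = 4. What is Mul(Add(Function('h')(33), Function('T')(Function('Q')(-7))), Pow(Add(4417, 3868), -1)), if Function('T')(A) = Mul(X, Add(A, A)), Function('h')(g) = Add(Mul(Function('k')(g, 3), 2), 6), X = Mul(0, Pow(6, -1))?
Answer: Rational(6, 1657) ≈ 0.0036210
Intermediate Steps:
Function('b')(U) = 2 (Function('b')(U) = Add(-2, 4) = 2)
X = 0 (X = Mul(0, Rational(1, 6)) = 0)
Function('k')(E, a) = 12 (Function('k')(E, a) = Mul(6, 2) = 12)
Function('h')(g) = 30 (Function('h')(g) = Add(Mul(12, 2), 6) = Add(24, 6) = 30)
Function('T')(A) = 0 (Function('T')(A) = Mul(0, Add(A, A)) = Mul(0, Mul(2, A)) = 0)
Mul(Add(Function('h')(33), Function('T')(Function('Q')(-7))), Pow(Add(4417, 3868), -1)) = Mul(Add(30, 0), Pow(Add(4417, 3868), -1)) = Mul(30, Pow(8285, -1)) = Mul(30, Rational(1, 8285)) = Rational(6, 1657)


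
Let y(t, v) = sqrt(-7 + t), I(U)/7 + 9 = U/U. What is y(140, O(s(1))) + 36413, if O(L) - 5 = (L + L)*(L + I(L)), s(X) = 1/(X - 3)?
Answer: 36413 + sqrt(133) ≈ 36425.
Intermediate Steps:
s(X) = 1/(-3 + X)
I(U) = -56 (I(U) = -63 + 7*(U/U) = -63 + 7*1 = -63 + 7 = -56)
O(L) = 5 + 2*L*(-56 + L) (O(L) = 5 + (L + L)*(L - 56) = 5 + (2*L)*(-56 + L) = 5 + 2*L*(-56 + L))
y(140, O(s(1))) + 36413 = sqrt(-7 + 140) + 36413 = sqrt(133) + 36413 = 36413 + sqrt(133)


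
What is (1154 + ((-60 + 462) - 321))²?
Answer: 1525225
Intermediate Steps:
(1154 + ((-60 + 462) - 321))² = (1154 + (402 - 321))² = (1154 + 81)² = 1235² = 1525225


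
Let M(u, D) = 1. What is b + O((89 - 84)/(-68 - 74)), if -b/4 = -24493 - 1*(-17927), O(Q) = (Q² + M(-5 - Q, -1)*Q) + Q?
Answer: 529585901/20164 ≈ 26264.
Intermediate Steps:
O(Q) = Q² + 2*Q (O(Q) = (Q² + 1*Q) + Q = (Q² + Q) + Q = (Q + Q²) + Q = Q² + 2*Q)
b = 26264 (b = -4*(-24493 - 1*(-17927)) = -4*(-24493 + 17927) = -4*(-6566) = 26264)
b + O((89 - 84)/(-68 - 74)) = 26264 + ((89 - 84)/(-68 - 74))*(2 + (89 - 84)/(-68 - 74)) = 26264 + (5/(-142))*(2 + 5/(-142)) = 26264 + (5*(-1/142))*(2 + 5*(-1/142)) = 26264 - 5*(2 - 5/142)/142 = 26264 - 5/142*279/142 = 26264 - 1395/20164 = 529585901/20164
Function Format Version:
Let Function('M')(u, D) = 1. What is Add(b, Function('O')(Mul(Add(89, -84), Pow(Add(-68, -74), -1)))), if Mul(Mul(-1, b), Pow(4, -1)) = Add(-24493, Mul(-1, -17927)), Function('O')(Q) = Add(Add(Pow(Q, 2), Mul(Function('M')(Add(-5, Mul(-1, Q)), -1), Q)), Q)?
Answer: Rational(529585901, 20164) ≈ 26264.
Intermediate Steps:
Function('O')(Q) = Add(Pow(Q, 2), Mul(2, Q)) (Function('O')(Q) = Add(Add(Pow(Q, 2), Mul(1, Q)), Q) = Add(Add(Pow(Q, 2), Q), Q) = Add(Add(Q, Pow(Q, 2)), Q) = Add(Pow(Q, 2), Mul(2, Q)))
b = 26264 (b = Mul(-4, Add(-24493, Mul(-1, -17927))) = Mul(-4, Add(-24493, 17927)) = Mul(-4, -6566) = 26264)
Add(b, Function('O')(Mul(Add(89, -84), Pow(Add(-68, -74), -1)))) = Add(26264, Mul(Mul(Add(89, -84), Pow(Add(-68, -74), -1)), Add(2, Mul(Add(89, -84), Pow(Add(-68, -74), -1))))) = Add(26264, Mul(Mul(5, Pow(-142, -1)), Add(2, Mul(5, Pow(-142, -1))))) = Add(26264, Mul(Mul(5, Rational(-1, 142)), Add(2, Mul(5, Rational(-1, 142))))) = Add(26264, Mul(Rational(-5, 142), Add(2, Rational(-5, 142)))) = Add(26264, Mul(Rational(-5, 142), Rational(279, 142))) = Add(26264, Rational(-1395, 20164)) = Rational(529585901, 20164)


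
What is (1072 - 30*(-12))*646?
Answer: 925072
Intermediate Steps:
(1072 - 30*(-12))*646 = (1072 + 360)*646 = 1432*646 = 925072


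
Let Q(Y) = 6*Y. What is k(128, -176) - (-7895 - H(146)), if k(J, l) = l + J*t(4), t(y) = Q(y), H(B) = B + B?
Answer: 11083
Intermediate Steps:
H(B) = 2*B
t(y) = 6*y
k(J, l) = l + 24*J (k(J, l) = l + J*(6*4) = l + J*24 = l + 24*J)
k(128, -176) - (-7895 - H(146)) = (-176 + 24*128) - (-7895 - 2*146) = (-176 + 3072) - (-7895 - 1*292) = 2896 - (-7895 - 292) = 2896 - 1*(-8187) = 2896 + 8187 = 11083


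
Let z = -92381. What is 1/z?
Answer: -1/92381 ≈ -1.0825e-5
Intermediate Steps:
1/z = 1/(-92381) = -1/92381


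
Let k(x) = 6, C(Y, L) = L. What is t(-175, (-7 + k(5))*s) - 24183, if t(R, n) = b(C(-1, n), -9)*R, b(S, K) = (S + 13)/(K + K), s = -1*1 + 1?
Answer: -433019/18 ≈ -24057.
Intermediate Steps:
s = 0 (s = -1 + 1 = 0)
b(S, K) = (13 + S)/(2*K) (b(S, K) = (13 + S)/((2*K)) = (13 + S)*(1/(2*K)) = (13 + S)/(2*K))
t(R, n) = R*(-13/18 - n/18) (t(R, n) = ((½)*(13 + n)/(-9))*R = ((½)*(-⅑)*(13 + n))*R = (-13/18 - n/18)*R = R*(-13/18 - n/18))
t(-175, (-7 + k(5))*s) - 24183 = (1/18)*(-175)*(-13 - (-7 + 6)*0) - 24183 = (1/18)*(-175)*(-13 - (-1)*0) - 24183 = (1/18)*(-175)*(-13 - 1*0) - 24183 = (1/18)*(-175)*(-13 + 0) - 24183 = (1/18)*(-175)*(-13) - 24183 = 2275/18 - 24183 = -433019/18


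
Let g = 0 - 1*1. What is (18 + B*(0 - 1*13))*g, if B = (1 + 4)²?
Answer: 307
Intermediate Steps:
B = 25 (B = 5² = 25)
g = -1 (g = 0 - 1 = -1)
(18 + B*(0 - 1*13))*g = (18 + 25*(0 - 1*13))*(-1) = (18 + 25*(0 - 13))*(-1) = (18 + 25*(-13))*(-1) = (18 - 325)*(-1) = -307*(-1) = 307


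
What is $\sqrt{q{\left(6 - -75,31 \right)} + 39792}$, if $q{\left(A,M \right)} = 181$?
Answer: $\sqrt{39973} \approx 199.93$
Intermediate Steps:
$\sqrt{q{\left(6 - -75,31 \right)} + 39792} = \sqrt{181 + 39792} = \sqrt{39973}$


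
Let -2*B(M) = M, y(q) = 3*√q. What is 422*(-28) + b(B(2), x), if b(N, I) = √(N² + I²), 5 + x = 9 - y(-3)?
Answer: -11816 + √(-10 - 24*I*√3) ≈ -11812.0 - 5.1359*I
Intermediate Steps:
x = 4 - 3*I*√3 (x = -5 + (9 - 3*√(-3)) = -5 + (9 - 3*I*√3) = 4 - 3*I*√3 ≈ 4.0 - 5.1962*I)
B(M) = -M/2
b(N, I) = √(I² + N²)
422*(-28) + b(B(2), x) = 422*(-28) + √((4 - 3*I*√3)² + (-½*2)²) = -11816 + √((4 - 3*I*√3)² + (-1)²) = -11816 + √((4 - 3*I*√3)² + 1) = -11816 + √(1 + (4 - 3*I*√3)²)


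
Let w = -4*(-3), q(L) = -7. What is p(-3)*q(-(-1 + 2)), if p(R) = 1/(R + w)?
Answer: -7/9 ≈ -0.77778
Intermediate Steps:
w = 12
p(R) = 1/(12 + R) (p(R) = 1/(R + 12) = 1/(12 + R))
p(-3)*q(-(-1 + 2)) = -7/(12 - 3) = -7/9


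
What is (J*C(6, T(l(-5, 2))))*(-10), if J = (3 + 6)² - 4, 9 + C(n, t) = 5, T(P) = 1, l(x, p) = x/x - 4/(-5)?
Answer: 3080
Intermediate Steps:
l(x, p) = 9/5 (l(x, p) = 1 - 4*(-⅕) = 1 + ⅘ = 9/5)
C(n, t) = -4 (C(n, t) = -9 + 5 = -4)
J = 77 (J = 9² - 4 = 81 - 4 = 77)
(J*C(6, T(l(-5, 2))))*(-10) = (77*(-4))*(-10) = -308*(-10) = 3080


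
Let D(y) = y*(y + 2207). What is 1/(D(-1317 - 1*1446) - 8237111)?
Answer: -1/6700883 ≈ -1.4923e-7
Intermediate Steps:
D(y) = y*(2207 + y)
1/(D(-1317 - 1*1446) - 8237111) = 1/((-1317 - 1*1446)*(2207 + (-1317 - 1*1446)) - 8237111) = 1/((-1317 - 1446)*(2207 + (-1317 - 1446)) - 8237111) = 1/(-2763*(2207 - 2763) - 8237111) = 1/(-2763*(-556) - 8237111) = 1/(1536228 - 8237111) = 1/(-6700883) = -1/6700883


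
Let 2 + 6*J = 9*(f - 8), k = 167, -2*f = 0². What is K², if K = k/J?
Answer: 251001/1369 ≈ 183.35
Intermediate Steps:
f = 0 (f = -½*0² = -½*0 = 0)
J = -37/3 (J = -⅓ + (9*(0 - 8))/6 = -⅓ + (9*(-8))/6 = -⅓ + (⅙)*(-72) = -⅓ - 12 = -37/3 ≈ -12.333)
K = -501/37 (K = 167/(-37/3) = 167*(-3/37) = -501/37 ≈ -13.541)
K² = (-501/37)² = 251001/1369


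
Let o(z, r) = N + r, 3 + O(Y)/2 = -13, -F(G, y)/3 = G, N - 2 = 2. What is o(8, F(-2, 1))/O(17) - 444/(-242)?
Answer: 2947/1936 ≈ 1.5222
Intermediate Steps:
N = 4 (N = 2 + 2 = 4)
F(G, y) = -3*G
O(Y) = -32 (O(Y) = -6 + 2*(-13) = -6 - 26 = -32)
o(z, r) = 4 + r
o(8, F(-2, 1))/O(17) - 444/(-242) = (4 - 3*(-2))/(-32) - 444/(-242) = (4 + 6)*(-1/32) - 444*(-1/242) = 10*(-1/32) + 222/121 = -5/16 + 222/121 = 2947/1936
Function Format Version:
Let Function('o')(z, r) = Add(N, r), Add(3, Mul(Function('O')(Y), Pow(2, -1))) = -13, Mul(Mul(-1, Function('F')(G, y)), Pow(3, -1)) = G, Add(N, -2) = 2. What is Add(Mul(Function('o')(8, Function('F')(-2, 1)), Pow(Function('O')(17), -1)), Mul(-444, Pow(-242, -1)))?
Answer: Rational(2947, 1936) ≈ 1.5222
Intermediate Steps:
N = 4 (N = Add(2, 2) = 4)
Function('F')(G, y) = Mul(-3, G)
Function('O')(Y) = -32 (Function('O')(Y) = Add(-6, Mul(2, -13)) = Add(-6, -26) = -32)
Function('o')(z, r) = Add(4, r)
Add(Mul(Function('o')(8, Function('F')(-2, 1)), Pow(Function('O')(17), -1)), Mul(-444, Pow(-242, -1))) = Add(Mul(Add(4, Mul(-3, -2)), Pow(-32, -1)), Mul(-444, Pow(-242, -1))) = Add(Mul(Add(4, 6), Rational(-1, 32)), Mul(-444, Rational(-1, 242))) = Add(Mul(10, Rational(-1, 32)), Rational(222, 121)) = Add(Rational(-5, 16), Rational(222, 121)) = Rational(2947, 1936)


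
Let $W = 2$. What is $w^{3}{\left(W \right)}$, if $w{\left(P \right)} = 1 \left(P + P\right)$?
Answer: $64$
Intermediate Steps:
$w{\left(P \right)} = 2 P$ ($w{\left(P \right)} = 1 \cdot 2 P = 2 P$)
$w^{3}{\left(W \right)} = \left(2 \cdot 2\right)^{3} = 4^{3} = 64$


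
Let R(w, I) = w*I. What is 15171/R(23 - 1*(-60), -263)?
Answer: -15171/21829 ≈ -0.69499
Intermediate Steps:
R(w, I) = I*w
15171/R(23 - 1*(-60), -263) = 15171/((-263*(23 - 1*(-60)))) = 15171/((-263*(23 + 60))) = 15171/((-263*83)) = 15171/(-21829) = 15171*(-1/21829) = -15171/21829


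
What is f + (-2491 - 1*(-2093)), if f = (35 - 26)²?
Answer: -317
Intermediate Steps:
f = 81 (f = 9² = 81)
f + (-2491 - 1*(-2093)) = 81 + (-2491 - 1*(-2093)) = 81 + (-2491 + 2093) = 81 - 398 = -317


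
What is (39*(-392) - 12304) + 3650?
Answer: -23942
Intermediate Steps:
(39*(-392) - 12304) + 3650 = (-15288 - 12304) + 3650 = -27592 + 3650 = -23942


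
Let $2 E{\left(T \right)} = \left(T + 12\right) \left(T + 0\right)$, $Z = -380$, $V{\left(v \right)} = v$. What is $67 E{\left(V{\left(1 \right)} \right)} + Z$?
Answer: $\frac{111}{2} \approx 55.5$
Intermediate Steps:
$E{\left(T \right)} = \frac{T \left(12 + T\right)}{2}$ ($E{\left(T \right)} = \frac{\left(T + 12\right) \left(T + 0\right)}{2} = \frac{\left(12 + T\right) T}{2} = \frac{T \left(12 + T\right)}{2}$)
$67 E{\left(V{\left(1 \right)} \right)} + Z = 67 \cdot \frac{1}{2} \cdot 1 \left(12 + 1\right) - 380 = 67 \cdot \frac{1}{2} \cdot 1 \cdot 13 - 380 = 67 \cdot \frac{13}{2} - 380 = \frac{871}{2} - 380 = \frac{111}{2}$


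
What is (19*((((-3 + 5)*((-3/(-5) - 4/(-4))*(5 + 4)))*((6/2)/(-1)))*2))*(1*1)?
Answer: -16416/5 ≈ -3283.2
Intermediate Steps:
(19*((((-3 + 5)*((-3/(-5) - 4/(-4))*(5 + 4)))*((6/2)/(-1)))*2))*(1*1) = (19*(((2*((-3*(-⅕) - 4*(-¼))*9))*((6*(½))*(-1)))*2))*1 = (19*(((2*((⅗ + 1)*9))*(3*(-1)))*2))*1 = (19*(((2*((8/5)*9))*(-3))*2))*1 = (19*(((2*(72/5))*(-3))*2))*1 = (19*(((144/5)*(-3))*2))*1 = (19*(-432/5*2))*1 = (19*(-864/5))*1 = -16416/5*1 = -16416/5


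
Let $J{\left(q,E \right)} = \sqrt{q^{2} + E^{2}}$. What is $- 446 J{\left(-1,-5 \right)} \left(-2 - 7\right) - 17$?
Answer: $-17 + 4014 \sqrt{26} \approx 20450.0$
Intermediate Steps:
$J{\left(q,E \right)} = \sqrt{E^{2} + q^{2}}$
$- 446 J{\left(-1,-5 \right)} \left(-2 - 7\right) - 17 = - 446 \sqrt{\left(-5\right)^{2} + \left(-1\right)^{2}} \left(-2 - 7\right) - 17 = - 446 \sqrt{25 + 1} \left(-9\right) - 17 = - 446 \sqrt{26} \left(-9\right) - 17 = - 446 \left(- 9 \sqrt{26}\right) - 17 = 4014 \sqrt{26} - 17 = -17 + 4014 \sqrt{26}$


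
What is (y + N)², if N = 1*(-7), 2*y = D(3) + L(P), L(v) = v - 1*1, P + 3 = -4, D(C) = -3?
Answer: 625/4 ≈ 156.25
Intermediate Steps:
P = -7 (P = -3 - 4 = -7)
L(v) = -1 + v (L(v) = v - 1 = -1 + v)
y = -11/2 (y = (-3 + (-1 - 7))/2 = (-3 - 8)/2 = (½)*(-11) = -11/2 ≈ -5.5000)
N = -7
(y + N)² = (-11/2 - 7)² = (-25/2)² = 625/4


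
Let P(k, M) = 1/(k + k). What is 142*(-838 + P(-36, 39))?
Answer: -4283927/36 ≈ -1.1900e+5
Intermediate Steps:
P(k, M) = 1/(2*k)
142*(-838 + P(-36, 39)) = 142*(-838 + (1/2)/(-36)) = 142*(-838 + (1/2)*(-1/36)) = 142*(-838 - 1/72) = 142*(-60337/72) = -4283927/36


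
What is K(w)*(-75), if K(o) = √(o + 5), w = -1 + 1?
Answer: -75*√5 ≈ -167.71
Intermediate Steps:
w = 0
K(o) = √(5 + o)
K(w)*(-75) = √(5 + 0)*(-75) = √5*(-75) = -75*√5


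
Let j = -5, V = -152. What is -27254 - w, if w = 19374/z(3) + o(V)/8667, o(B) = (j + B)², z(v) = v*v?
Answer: -254892229/8667 ≈ -29410.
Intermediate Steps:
z(v) = v²
o(B) = (-5 + B)²
w = 18681811/8667 (w = 19374/(3²) + (-5 - 152)²/8667 = 19374/9 + (-157)²*(1/8667) = 19374*(⅑) + 24649*(1/8667) = 6458/3 + 24649/8667 = 18681811/8667 ≈ 2155.5)
-27254 - w = -27254 - 1*18681811/8667 = -27254 - 18681811/8667 = -254892229/8667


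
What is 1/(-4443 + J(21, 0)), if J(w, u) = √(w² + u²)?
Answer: -1/4422 ≈ -0.00022614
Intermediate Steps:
J(w, u) = √(u² + w²)
1/(-4443 + J(21, 0)) = 1/(-4443 + √(0² + 21²)) = 1/(-4443 + √(0 + 441)) = 1/(-4443 + √441) = 1/(-4443 + 21) = 1/(-4422) = -1/4422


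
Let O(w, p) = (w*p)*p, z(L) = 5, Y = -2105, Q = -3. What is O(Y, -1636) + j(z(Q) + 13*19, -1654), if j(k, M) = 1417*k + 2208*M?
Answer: -5637319028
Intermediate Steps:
O(w, p) = w*p**2 (O(w, p) = (p*w)*p = w*p**2)
O(Y, -1636) + j(z(Q) + 13*19, -1654) = -2105*(-1636)**2 + (1417*(5 + 13*19) + 2208*(-1654)) = -2105*2676496 + (1417*(5 + 247) - 3652032) = -5634024080 + (1417*252 - 3652032) = -5634024080 + (357084 - 3652032) = -5634024080 - 3294948 = -5637319028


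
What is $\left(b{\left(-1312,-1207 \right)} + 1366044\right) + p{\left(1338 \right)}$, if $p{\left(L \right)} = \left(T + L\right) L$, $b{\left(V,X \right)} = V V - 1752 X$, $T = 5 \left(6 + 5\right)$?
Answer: $7065886$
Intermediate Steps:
$T = 55$ ($T = 5 \cdot 11 = 55$)
$b{\left(V,X \right)} = V^{2} - 1752 X$
$p{\left(L \right)} = L \left(55 + L\right)$ ($p{\left(L \right)} = \left(55 + L\right) L = L \left(55 + L\right)$)
$\left(b{\left(-1312,-1207 \right)} + 1366044\right) + p{\left(1338 \right)} = \left(\left(\left(-1312\right)^{2} - -2114664\right) + 1366044\right) + 1338 \left(55 + 1338\right) = \left(\left(1721344 + 2114664\right) + 1366044\right) + 1338 \cdot 1393 = \left(3836008 + 1366044\right) + 1863834 = 5202052 + 1863834 = 7065886$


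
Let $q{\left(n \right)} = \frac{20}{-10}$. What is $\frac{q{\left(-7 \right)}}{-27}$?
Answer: $\frac{2}{27} \approx 0.074074$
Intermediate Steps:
$q{\left(n \right)} = -2$ ($q{\left(n \right)} = 20 \left(- \frac{1}{10}\right) = -2$)
$\frac{q{\left(-7 \right)}}{-27} = \frac{1}{-27} \left(-2\right) = \left(- \frac{1}{27}\right) \left(-2\right) = \frac{2}{27}$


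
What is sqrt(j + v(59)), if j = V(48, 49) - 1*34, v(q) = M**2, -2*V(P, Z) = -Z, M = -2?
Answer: I*sqrt(22)/2 ≈ 2.3452*I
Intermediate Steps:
V(P, Z) = Z/2 (V(P, Z) = -(-1)*Z/2 = Z/2)
v(q) = 4 (v(q) = (-2)**2 = 4)
j = -19/2 (j = (1/2)*49 - 1*34 = 49/2 - 34 = -19/2 ≈ -9.5000)
sqrt(j + v(59)) = sqrt(-19/2 + 4) = sqrt(-11/2) = I*sqrt(22)/2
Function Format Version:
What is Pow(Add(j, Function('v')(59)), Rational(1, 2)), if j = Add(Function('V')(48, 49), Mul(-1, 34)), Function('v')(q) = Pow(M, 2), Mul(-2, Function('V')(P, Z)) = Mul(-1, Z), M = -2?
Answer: Mul(Rational(1, 2), I, Pow(22, Rational(1, 2))) ≈ Mul(2.3452, I)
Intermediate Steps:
Function('V')(P, Z) = Mul(Rational(1, 2), Z) (Function('V')(P, Z) = Mul(Rational(-1, 2), Mul(-1, Z)) = Mul(Rational(1, 2), Z))
Function('v')(q) = 4 (Function('v')(q) = Pow(-2, 2) = 4)
j = Rational(-19, 2) (j = Add(Mul(Rational(1, 2), 49), Mul(-1, 34)) = Add(Rational(49, 2), -34) = Rational(-19, 2) ≈ -9.5000)
Pow(Add(j, Function('v')(59)), Rational(1, 2)) = Pow(Add(Rational(-19, 2), 4), Rational(1, 2)) = Pow(Rational(-11, 2), Rational(1, 2)) = Mul(Rational(1, 2), I, Pow(22, Rational(1, 2)))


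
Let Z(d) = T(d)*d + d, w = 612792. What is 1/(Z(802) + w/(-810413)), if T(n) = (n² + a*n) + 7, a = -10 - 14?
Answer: 810413/405546166167072 ≈ 1.9983e-9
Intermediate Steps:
a = -24
T(n) = 7 + n² - 24*n (T(n) = (n² - 24*n) + 7 = 7 + n² - 24*n)
Z(d) = d + d*(7 + d² - 24*d) (Z(d) = (7 + d² - 24*d)*d + d = d*(7 + d² - 24*d) + d = d + d*(7 + d² - 24*d))
1/(Z(802) + w/(-810413)) = 1/(802*(8 + 802² - 24*802) + 612792/(-810413)) = 1/(802*(8 + 643204 - 19248) + 612792*(-1/810413)) = 1/(802*623964 - 612792/810413) = 1/(500419128 - 612792/810413) = 1/(405546166167072/810413) = 810413/405546166167072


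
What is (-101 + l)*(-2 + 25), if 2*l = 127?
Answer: -1725/2 ≈ -862.50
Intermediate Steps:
l = 127/2 (l = (½)*127 = 127/2 ≈ 63.500)
(-101 + l)*(-2 + 25) = (-101 + 127/2)*(-2 + 25) = -75/2*23 = -1725/2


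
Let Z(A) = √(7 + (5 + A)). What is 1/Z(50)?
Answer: √62/62 ≈ 0.12700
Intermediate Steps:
Z(A) = √(12 + A)
1/Z(50) = 1/(√(12 + 50)) = 1/(√62) = √62/62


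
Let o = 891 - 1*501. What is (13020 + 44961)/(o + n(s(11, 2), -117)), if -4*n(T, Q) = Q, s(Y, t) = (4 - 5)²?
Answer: 77308/559 ≈ 138.30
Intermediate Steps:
s(Y, t) = 1 (s(Y, t) = (-1)² = 1)
n(T, Q) = -Q/4
o = 390 (o = 891 - 501 = 390)
(13020 + 44961)/(o + n(s(11, 2), -117)) = (13020 + 44961)/(390 - ¼*(-117)) = 57981/(390 + 117/4) = 57981/(1677/4) = 57981*(4/1677) = 77308/559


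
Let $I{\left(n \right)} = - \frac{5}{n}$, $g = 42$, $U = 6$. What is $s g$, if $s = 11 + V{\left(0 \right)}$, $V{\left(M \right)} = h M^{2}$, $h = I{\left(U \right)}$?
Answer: $462$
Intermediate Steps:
$h = - \frac{5}{6} \approx -0.83333$
$V{\left(M \right)} = - \frac{5 M^{2}}{6}$
$s = 11$ ($s = 11 - \frac{5 \cdot 0^{2}}{6} = 11 - 0 = 11 + 0 = 11$)
$s g = 11 \cdot 42 = 462$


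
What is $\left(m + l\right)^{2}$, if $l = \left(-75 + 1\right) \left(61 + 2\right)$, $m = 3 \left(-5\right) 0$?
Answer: $21734244$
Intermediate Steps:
$m = 0$ ($m = \left(-15\right) 0 = 0$)
$l = -4662$ ($l = \left(-74\right) 63 = -4662$)
$\left(m + l\right)^{2} = \left(0 - 4662\right)^{2} = \left(-4662\right)^{2} = 21734244$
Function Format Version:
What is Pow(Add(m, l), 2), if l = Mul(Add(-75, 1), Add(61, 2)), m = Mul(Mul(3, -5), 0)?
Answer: 21734244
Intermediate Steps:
m = 0 (m = Mul(-15, 0) = 0)
l = -4662 (l = Mul(-74, 63) = -4662)
Pow(Add(m, l), 2) = Pow(Add(0, -4662), 2) = Pow(-4662, 2) = 21734244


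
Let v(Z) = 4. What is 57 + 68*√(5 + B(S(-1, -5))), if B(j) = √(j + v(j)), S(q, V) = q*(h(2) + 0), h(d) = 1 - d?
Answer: 57 + 68*√(5 + √5) ≈ 239.92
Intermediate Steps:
S(q, V) = -q (S(q, V) = q*((1 - 1*2) + 0) = q*((1 - 2) + 0) = q*(-1 + 0) = q*(-1) = -q)
B(j) = √(4 + j) (B(j) = √(j + 4) = √(4 + j))
57 + 68*√(5 + B(S(-1, -5))) = 57 + 68*√(5 + √(4 - 1*(-1))) = 57 + 68*√(5 + √(4 + 1)) = 57 + 68*√(5 + √5)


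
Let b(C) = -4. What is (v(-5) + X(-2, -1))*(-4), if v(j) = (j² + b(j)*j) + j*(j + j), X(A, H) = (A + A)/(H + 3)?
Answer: -372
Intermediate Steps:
X(A, H) = 2*A/(3 + H) (X(A, H) = (2*A)/(3 + H) = 2*A/(3 + H))
v(j) = -4*j + 3*j² (v(j) = (j² - 4*j) + j*(j + j) = (j² - 4*j) + j*(2*j) = (j² - 4*j) + 2*j² = -4*j + 3*j²)
(v(-5) + X(-2, -1))*(-4) = (-5*(-4 + 3*(-5)) + 2*(-2)/(3 - 1))*(-4) = (-5*(-4 - 15) + 2*(-2)/2)*(-4) = (-5*(-19) + 2*(-2)*(½))*(-4) = (95 - 2)*(-4) = 93*(-4) = -372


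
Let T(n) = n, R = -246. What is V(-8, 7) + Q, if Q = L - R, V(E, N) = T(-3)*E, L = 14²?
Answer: 466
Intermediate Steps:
L = 196
V(E, N) = -3*E
Q = 442 (Q = 196 - 1*(-246) = 196 + 246 = 442)
V(-8, 7) + Q = -3*(-8) + 442 = 24 + 442 = 466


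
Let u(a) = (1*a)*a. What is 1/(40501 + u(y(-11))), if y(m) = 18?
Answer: 1/40825 ≈ 2.4495e-5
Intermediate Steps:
u(a) = a² (u(a) = a*a = a²)
1/(40501 + u(y(-11))) = 1/(40501 + 18²) = 1/(40501 + 324) = 1/40825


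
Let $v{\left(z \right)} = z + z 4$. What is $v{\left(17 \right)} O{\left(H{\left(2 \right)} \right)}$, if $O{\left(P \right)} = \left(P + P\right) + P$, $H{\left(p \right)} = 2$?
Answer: $510$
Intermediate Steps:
$v{\left(z \right)} = 5 z$ ($v{\left(z \right)} = z + 4 z = 5 z$)
$O{\left(P \right)} = 3 P$ ($O{\left(P \right)} = 2 P + P = 3 P$)
$v{\left(17 \right)} O{\left(H{\left(2 \right)} \right)} = 5 \cdot 17 \cdot 3 \cdot 2 = 85 \cdot 6 = 510$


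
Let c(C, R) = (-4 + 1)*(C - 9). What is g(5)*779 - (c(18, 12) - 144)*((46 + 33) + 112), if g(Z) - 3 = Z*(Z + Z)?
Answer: 73948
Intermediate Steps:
g(Z) = 3 + 2*Z² (g(Z) = 3 + Z*(Z + Z) = 3 + Z*(2*Z) = 3 + 2*Z²)
c(C, R) = 27 - 3*C (c(C, R) = -3*(-9 + C) = 27 - 3*C)
g(5)*779 - (c(18, 12) - 144)*((46 + 33) + 112) = (3 + 2*5²)*779 - ((27 - 3*18) - 144)*((46 + 33) + 112) = (3 + 2*25)*779 - ((27 - 54) - 144)*(79 + 112) = (3 + 50)*779 - (-27 - 144)*191 = 53*779 - (-171)*191 = 41287 - 1*(-32661) = 41287 + 32661 = 73948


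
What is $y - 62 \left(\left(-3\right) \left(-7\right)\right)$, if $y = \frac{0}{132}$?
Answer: $-1302$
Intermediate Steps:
$y = 0$ ($y = 0 \cdot \frac{1}{132} = 0$)
$y - 62 \left(\left(-3\right) \left(-7\right)\right) = 0 - 62 \left(\left(-3\right) \left(-7\right)\right) = 0 - 1302 = -1302$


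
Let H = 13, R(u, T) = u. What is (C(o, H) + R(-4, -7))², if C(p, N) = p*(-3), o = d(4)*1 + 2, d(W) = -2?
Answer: 16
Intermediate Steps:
o = 0 (o = -2*1 + 2 = -2 + 2 = 0)
C(p, N) = -3*p
(C(o, H) + R(-4, -7))² = (-3*0 - 4)² = (0 - 4)² = (-4)² = 16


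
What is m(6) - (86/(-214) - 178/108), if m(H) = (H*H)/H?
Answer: 46513/5778 ≈ 8.0500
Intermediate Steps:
m(H) = H (m(H) = H²/H = H)
m(6) - (86/(-214) - 178/108) = 6 - (86/(-214) - 178/108) = 6 - (86*(-1/214) - 178*1/108) = 6 - (-43/107 - 89/54) = 6 - 1*(-11845/5778) = 6 + 11845/5778 = 46513/5778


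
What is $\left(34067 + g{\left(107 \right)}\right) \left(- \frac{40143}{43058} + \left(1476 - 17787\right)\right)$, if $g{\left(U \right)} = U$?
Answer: $- \frac{12001211325747}{21529} \approx -5.5744 \cdot 10^{8}$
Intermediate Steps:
$\left(34067 + g{\left(107 \right)}\right) \left(- \frac{40143}{43058} + \left(1476 - 17787\right)\right) = \left(34067 + 107\right) \left(- \frac{40143}{43058} + \left(1476 - 17787\right)\right) = 34174 \left(\left(-40143\right) \frac{1}{43058} + \left(1476 - 17787\right)\right) = 34174 \left(- \frac{40143}{43058} - 16311\right) = 34174 \left(- \frac{702359181}{43058}\right) = - \frac{12001211325747}{21529}$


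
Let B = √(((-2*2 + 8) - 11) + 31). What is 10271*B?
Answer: 20542*√6 ≈ 50317.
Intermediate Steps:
B = 2*√6 (B = √(((-4 + 8) - 11) + 31) = √((4 - 11) + 31) = √(-7 + 31) = √24 = 2*√6 ≈ 4.8990)
10271*B = 10271*(2*√6) = 20542*√6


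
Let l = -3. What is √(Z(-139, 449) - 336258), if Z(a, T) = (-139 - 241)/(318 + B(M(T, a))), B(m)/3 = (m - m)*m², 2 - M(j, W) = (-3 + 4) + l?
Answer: 2*I*√2125242177/159 ≈ 579.88*I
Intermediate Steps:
M(j, W) = 4 (M(j, W) = 2 - ((-3 + 4) - 3) = 2 - (1 - 3) = 2 - 1*(-2) = 2 + 2 = 4)
B(m) = 0 (B(m) = 3*((m - m)*m²) = 3*(0*m²) = 3*0 = 0)
Z(a, T) = -190/159 (Z(a, T) = (-139 - 241)/(318 + 0) = -380/318 = -380*1/318 = -190/159)
√(Z(-139, 449) - 336258) = √(-190/159 - 336258) = √(-53465212/159) = 2*I*√2125242177/159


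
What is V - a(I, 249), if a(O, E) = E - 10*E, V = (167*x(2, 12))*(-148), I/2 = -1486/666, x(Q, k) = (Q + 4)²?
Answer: -887535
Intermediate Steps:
x(Q, k) = (4 + Q)²
I = -1486/333 (I = 2*(-1486/666) = 2*(-1486*1/666) = 2*(-743/333) = -1486/333 ≈ -4.4625)
V = -889776 (V = (167*(4 + 2)²)*(-148) = (167*6²)*(-148) = (167*36)*(-148) = 6012*(-148) = -889776)
a(O, E) = -9*E
V - a(I, 249) = -889776 - (-9)*249 = -889776 - 1*(-2241) = -889776 + 2241 = -887535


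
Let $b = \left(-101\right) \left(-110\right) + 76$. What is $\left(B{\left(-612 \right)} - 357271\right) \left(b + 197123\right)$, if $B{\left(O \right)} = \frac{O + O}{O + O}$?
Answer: $-74422556430$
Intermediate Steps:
$b = 11186$ ($b = 11110 + 76 = 11186$)
$B{\left(O \right)} = 1$ ($B{\left(O \right)} = \frac{2 O}{2 O} = 2 O \frac{1}{2 O} = 1$)
$\left(B{\left(-612 \right)} - 357271\right) \left(b + 197123\right) = \left(1 - 357271\right) \left(11186 + 197123\right) = \left(-357270\right) 208309 = -74422556430$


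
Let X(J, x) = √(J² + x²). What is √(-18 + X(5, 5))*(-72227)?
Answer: -72227*I*√(18 - 5*√2) ≈ -2.3877e+5*I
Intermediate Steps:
√(-18 + X(5, 5))*(-72227) = √(-18 + √(5² + 5²))*(-72227) = √(-18 + √(25 + 25))*(-72227) = √(-18 + √50)*(-72227) = √(-18 + 5*√2)*(-72227) = -72227*√(-18 + 5*√2)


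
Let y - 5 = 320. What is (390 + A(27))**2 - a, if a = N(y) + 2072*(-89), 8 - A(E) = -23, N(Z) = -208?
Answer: 361857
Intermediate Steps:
y = 325 (y = 5 + 320 = 325)
A(E) = 31 (A(E) = 8 - 1*(-23) = 8 + 23 = 31)
a = -184616 (a = -208 + 2072*(-89) = -208 - 184408 = -184616)
(390 + A(27))**2 - a = (390 + 31)**2 - 1*(-184616) = 421**2 + 184616 = 177241 + 184616 = 361857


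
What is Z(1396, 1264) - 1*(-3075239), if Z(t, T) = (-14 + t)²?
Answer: 4985163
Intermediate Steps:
Z(1396, 1264) - 1*(-3075239) = (-14 + 1396)² - 1*(-3075239) = 1382² + 3075239 = 1909924 + 3075239 = 4985163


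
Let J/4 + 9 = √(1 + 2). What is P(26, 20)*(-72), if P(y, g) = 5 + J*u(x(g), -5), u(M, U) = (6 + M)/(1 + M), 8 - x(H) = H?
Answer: 11592/11 - 1728*√3/11 ≈ 781.73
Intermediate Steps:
x(H) = 8 - H
u(M, U) = (6 + M)/(1 + M)
J = -36 + 4*√3 (J = -36 + 4*√(1 + 2) = -36 + 4*√3 ≈ -29.072)
P(y, g) = 5 + (-36 + 4*√3)*(14 - g)/(9 - g) (P(y, g) = 5 + (-36 + 4*√3)*((6 + (8 - g))/(1 + (8 - g))) = 5 + (-36 + 4*√3)*((14 - g)/(9 - g)) = 5 + (-36 + 4*√3)*(14 - g)/(9 - g))
P(26, 20)*(-72) = ((-45 + 5*20 - 4*(-14 + 20)*(9 - √3))/(-9 + 20))*(-72) = ((-45 + 100 - 4*6*(9 - √3))/11)*(-72) = ((-45 + 100 + (-216 + 24*√3))/11)*(-72) = ((-161 + 24*√3)/11)*(-72) = (-161/11 + 24*√3/11)*(-72) = 11592/11 - 1728*√3/11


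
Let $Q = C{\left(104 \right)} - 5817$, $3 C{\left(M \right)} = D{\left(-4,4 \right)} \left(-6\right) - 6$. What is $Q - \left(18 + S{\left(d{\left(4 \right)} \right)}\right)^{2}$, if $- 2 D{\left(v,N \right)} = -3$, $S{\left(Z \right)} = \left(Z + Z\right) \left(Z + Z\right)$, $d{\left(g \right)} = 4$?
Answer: $-12546$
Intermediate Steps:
$S{\left(Z \right)} = 4 Z^{2}$ ($S{\left(Z \right)} = 2 Z 2 Z = 4 Z^{2}$)
$D{\left(v,N \right)} = \frac{3}{2}$ ($D{\left(v,N \right)} = \left(- \frac{1}{2}\right) \left(-3\right) = \frac{3}{2}$)
$C{\left(M \right)} = -5$ ($C{\left(M \right)} = \frac{\frac{3}{2} \left(-6\right) - 6}{3} = \frac{-9 - 6}{3} = \frac{1}{3} \left(-15\right) = -5$)
$Q = -5822$ ($Q = -5 - 5817 = -5822$)
$Q - \left(18 + S{\left(d{\left(4 \right)} \right)}\right)^{2} = -5822 - \left(18 + 4 \cdot 4^{2}\right)^{2} = -5822 - \left(18 + 4 \cdot 16\right)^{2} = -5822 - \left(18 + 64\right)^{2} = -5822 - 82^{2} = -5822 - 6724 = -12546$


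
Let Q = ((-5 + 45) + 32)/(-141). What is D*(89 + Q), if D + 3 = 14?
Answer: 45749/47 ≈ 973.38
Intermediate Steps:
D = 11 (D = -3 + 14 = 11)
Q = -24/47 (Q = (40 + 32)*(-1/141) = 72*(-1/141) = -24/47 ≈ -0.51064)
D*(89 + Q) = 11*(89 - 24/47) = 11*(4159/47) = 45749/47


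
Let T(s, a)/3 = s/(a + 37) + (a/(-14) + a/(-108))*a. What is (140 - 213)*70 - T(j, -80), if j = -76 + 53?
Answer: -9650537/2709 ≈ -3562.4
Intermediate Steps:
j = -23
T(s, a) = -61*a²/252 + 3*s/(37 + a) (T(s, a) = 3*(s/(a + 37) + (a/(-14) + a/(-108))*a) = 3*(s/(37 + a) + (a*(-1/14) + a*(-1/108))*a) = 3*(s/(37 + a) + (-a/14 - a/108)*a) = 3*(s/(37 + a) + (-61*a/756)*a) = 3*(s/(37 + a) - 61*a²/756) = 3*(-61*a²/756 + s/(37 + a)) = -61*a²/252 + 3*s/(37 + a))
(140 - 213)*70 - T(j, -80) = (140 - 213)*70 - (-2257*(-80)² - 61*(-80)³ + 756*(-23))/(252*(37 - 80)) = -73*70 - (-2257*6400 - 61*(-512000) - 17388)/(252*(-43)) = -5110 - (-1)*(-14444800 + 31232000 - 17388)/(252*43) = -5110 - (-1)*16769812/(252*43) = -5110 - 1*(-4192453/2709) = -5110 + 4192453/2709 = -9650537/2709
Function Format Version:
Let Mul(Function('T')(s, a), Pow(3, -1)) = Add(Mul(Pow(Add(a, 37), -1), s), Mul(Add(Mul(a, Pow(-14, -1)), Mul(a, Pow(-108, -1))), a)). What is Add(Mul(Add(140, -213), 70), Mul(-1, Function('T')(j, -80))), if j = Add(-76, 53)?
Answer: Rational(-9650537, 2709) ≈ -3562.4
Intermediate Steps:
j = -23
Function('T')(s, a) = Add(Mul(Rational(-61, 252), Pow(a, 2)), Mul(3, s, Pow(Add(37, a), -1))) (Function('T')(s, a) = Mul(3, Add(Mul(Pow(Add(a, 37), -1), s), Mul(Add(Mul(a, Pow(-14, -1)), Mul(a, Pow(-108, -1))), a))) = Mul(3, Add(Mul(Pow(Add(37, a), -1), s), Mul(Add(Mul(a, Rational(-1, 14)), Mul(a, Rational(-1, 108))), a))) = Mul(3, Add(Mul(s, Pow(Add(37, a), -1)), Mul(Add(Mul(Rational(-1, 14), a), Mul(Rational(-1, 108), a)), a))) = Mul(3, Add(Mul(s, Pow(Add(37, a), -1)), Mul(Mul(Rational(-61, 756), a), a))) = Mul(3, Add(Mul(s, Pow(Add(37, a), -1)), Mul(Rational(-61, 756), Pow(a, 2)))) = Mul(3, Add(Mul(Rational(-61, 756), Pow(a, 2)), Mul(s, Pow(Add(37, a), -1)))) = Add(Mul(Rational(-61, 252), Pow(a, 2)), Mul(3, s, Pow(Add(37, a), -1))))
Add(Mul(Add(140, -213), 70), Mul(-1, Function('T')(j, -80))) = Add(Mul(Add(140, -213), 70), Mul(-1, Mul(Rational(1, 252), Pow(Add(37, -80), -1), Add(Mul(-2257, Pow(-80, 2)), Mul(-61, Pow(-80, 3)), Mul(756, -23))))) = Add(Mul(-73, 70), Mul(-1, Mul(Rational(1, 252), Pow(-43, -1), Add(Mul(-2257, 6400), Mul(-61, -512000), -17388)))) = Add(-5110, Mul(-1, Mul(Rational(1, 252), Rational(-1, 43), Add(-14444800, 31232000, -17388)))) = Add(-5110, Mul(-1, Mul(Rational(1, 252), Rational(-1, 43), 16769812))) = Add(-5110, Mul(-1, Rational(-4192453, 2709))) = Add(-5110, Rational(4192453, 2709)) = Rational(-9650537, 2709)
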